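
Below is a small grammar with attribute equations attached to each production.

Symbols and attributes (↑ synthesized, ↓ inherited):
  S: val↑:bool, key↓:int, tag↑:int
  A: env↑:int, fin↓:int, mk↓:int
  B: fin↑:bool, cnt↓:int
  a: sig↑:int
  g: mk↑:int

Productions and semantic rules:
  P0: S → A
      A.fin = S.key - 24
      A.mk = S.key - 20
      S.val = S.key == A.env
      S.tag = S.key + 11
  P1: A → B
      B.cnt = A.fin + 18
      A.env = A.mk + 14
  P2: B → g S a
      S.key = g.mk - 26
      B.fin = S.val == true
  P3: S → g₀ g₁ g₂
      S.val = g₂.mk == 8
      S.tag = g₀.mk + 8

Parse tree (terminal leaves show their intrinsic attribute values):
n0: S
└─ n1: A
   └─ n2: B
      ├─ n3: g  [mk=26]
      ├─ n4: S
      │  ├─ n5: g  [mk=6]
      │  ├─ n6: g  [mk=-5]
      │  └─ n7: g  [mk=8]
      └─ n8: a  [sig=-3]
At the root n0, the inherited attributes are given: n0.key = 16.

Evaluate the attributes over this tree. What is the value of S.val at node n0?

1. n0.key = 16  [given at root]
2. n1.fin = -8  [S.key - 24]
3. n1.mk = -4  [S.key - 20]
4. n2.cnt = 10  [A.fin + 18]
5. n3.mk = 26  [terminal]
6. n4.key = 0  [g.mk - 26]
7. n5.mk = 6  [terminal]
8. n6.mk = -5  [terminal]
9. n7.mk = 8  [terminal]
10. n4.val = true  [g₂.mk == 8]
11. n4.tag = 14  [g₀.mk + 8]
12. n8.sig = -3  [terminal]
13. n2.fin = true  [S.val == true]
14. n1.env = 10  [A.mk + 14]
15. n0.val = false  [S.key == A.env]
16. n0.tag = 27  [S.key + 11]

false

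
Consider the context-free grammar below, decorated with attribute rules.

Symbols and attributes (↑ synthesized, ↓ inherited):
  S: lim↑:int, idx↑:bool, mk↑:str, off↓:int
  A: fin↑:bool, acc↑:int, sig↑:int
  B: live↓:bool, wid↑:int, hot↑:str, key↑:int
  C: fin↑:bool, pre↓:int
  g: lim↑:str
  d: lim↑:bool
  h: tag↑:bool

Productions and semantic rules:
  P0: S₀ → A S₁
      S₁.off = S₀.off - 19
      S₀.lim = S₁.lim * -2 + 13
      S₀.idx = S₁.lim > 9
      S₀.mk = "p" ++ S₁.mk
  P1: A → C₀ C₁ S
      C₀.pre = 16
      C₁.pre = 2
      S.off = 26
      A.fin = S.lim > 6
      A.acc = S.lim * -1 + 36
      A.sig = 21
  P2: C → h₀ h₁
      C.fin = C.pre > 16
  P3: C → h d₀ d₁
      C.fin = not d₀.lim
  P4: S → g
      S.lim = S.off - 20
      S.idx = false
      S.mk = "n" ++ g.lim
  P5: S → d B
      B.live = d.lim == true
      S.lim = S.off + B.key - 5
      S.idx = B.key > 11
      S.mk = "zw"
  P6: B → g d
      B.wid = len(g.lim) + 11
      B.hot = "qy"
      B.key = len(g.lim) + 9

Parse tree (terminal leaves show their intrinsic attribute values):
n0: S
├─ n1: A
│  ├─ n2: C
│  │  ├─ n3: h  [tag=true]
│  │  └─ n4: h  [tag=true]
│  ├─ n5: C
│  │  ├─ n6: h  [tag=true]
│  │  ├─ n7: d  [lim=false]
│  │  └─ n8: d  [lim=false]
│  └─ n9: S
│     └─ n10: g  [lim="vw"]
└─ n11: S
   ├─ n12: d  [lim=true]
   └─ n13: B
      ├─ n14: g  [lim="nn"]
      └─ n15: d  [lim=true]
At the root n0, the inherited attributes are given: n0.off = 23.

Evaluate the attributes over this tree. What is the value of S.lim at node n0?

1. n0.off = 23  [given at root]
2. n2.pre = 16  [16]
3. n3.tag = true  [terminal]
4. n4.tag = true  [terminal]
5. n2.fin = false  [C.pre > 16]
6. n5.pre = 2  [2]
7. n6.tag = true  [terminal]
8. n7.lim = false  [terminal]
9. n8.lim = false  [terminal]
10. n5.fin = true  [not d₀.lim]
11. n9.off = 26  [26]
12. n10.lim = "vw"  [terminal]
13. n9.lim = 6  [S.off - 20]
14. n9.idx = false  [false]
15. n9.mk = "nvw"  ["n" ++ g.lim]
16. n1.fin = false  [S.lim > 6]
17. n1.acc = 30  [S.lim * -1 + 36]
18. n1.sig = 21  [21]
19. n11.off = 4  [S₀.off - 19]
20. n12.lim = true  [terminal]
21. n13.live = true  [d.lim == true]
22. n14.lim = "nn"  [terminal]
23. n15.lim = true  [terminal]
24. n13.wid = 13  [len(g.lim) + 11]
25. n13.hot = "qy"  ["qy"]
26. n13.key = 11  [len(g.lim) + 9]
27. n11.lim = 10  [S.off + B.key - 5]
28. n11.idx = false  [B.key > 11]
29. n11.mk = "zw"  ["zw"]
30. n0.lim = -7  [S₁.lim * -2 + 13]
31. n0.idx = true  [S₁.lim > 9]
32. n0.mk = "pzw"  ["p" ++ S₁.mk]

-7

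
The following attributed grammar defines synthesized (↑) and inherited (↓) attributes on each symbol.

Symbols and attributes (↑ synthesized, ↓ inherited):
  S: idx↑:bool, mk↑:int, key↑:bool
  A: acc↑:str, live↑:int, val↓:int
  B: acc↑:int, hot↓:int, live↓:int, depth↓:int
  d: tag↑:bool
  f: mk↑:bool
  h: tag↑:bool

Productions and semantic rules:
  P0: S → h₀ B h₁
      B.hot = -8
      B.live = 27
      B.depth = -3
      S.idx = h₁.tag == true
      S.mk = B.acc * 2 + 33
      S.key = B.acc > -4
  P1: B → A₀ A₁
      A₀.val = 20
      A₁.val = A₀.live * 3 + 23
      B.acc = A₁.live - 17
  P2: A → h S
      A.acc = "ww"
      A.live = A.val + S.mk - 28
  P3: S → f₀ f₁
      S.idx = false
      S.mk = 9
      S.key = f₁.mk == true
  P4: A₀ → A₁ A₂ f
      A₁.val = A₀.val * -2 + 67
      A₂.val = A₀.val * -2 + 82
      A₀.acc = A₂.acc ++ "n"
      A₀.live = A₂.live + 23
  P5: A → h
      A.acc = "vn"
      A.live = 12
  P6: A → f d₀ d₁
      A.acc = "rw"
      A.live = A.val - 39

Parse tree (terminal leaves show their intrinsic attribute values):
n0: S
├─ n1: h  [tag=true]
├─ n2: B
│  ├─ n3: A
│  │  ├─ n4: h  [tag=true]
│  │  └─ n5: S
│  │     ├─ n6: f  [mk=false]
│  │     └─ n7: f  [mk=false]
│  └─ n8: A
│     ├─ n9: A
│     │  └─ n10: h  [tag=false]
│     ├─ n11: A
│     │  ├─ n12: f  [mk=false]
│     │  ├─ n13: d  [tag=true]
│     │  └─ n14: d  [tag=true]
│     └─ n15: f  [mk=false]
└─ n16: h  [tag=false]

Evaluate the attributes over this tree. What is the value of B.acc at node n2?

-3

1. n1.tag = true  [terminal]
2. n2.hot = -8  [-8]
3. n2.live = 27  [27]
4. n2.depth = -3  [-3]
5. n3.val = 20  [20]
6. n4.tag = true  [terminal]
7. n6.mk = false  [terminal]
8. n7.mk = false  [terminal]
9. n5.idx = false  [false]
10. n5.mk = 9  [9]
11. n5.key = false  [f₁.mk == true]
12. n3.acc = "ww"  ["ww"]
13. n3.live = 1  [A.val + S.mk - 28]
14. n8.val = 26  [A₀.live * 3 + 23]
15. n9.val = 15  [A₀.val * -2 + 67]
16. n10.tag = false  [terminal]
17. n9.acc = "vn"  ["vn"]
18. n9.live = 12  [12]
19. n11.val = 30  [A₀.val * -2 + 82]
20. n12.mk = false  [terminal]
21. n13.tag = true  [terminal]
22. n14.tag = true  [terminal]
23. n11.acc = "rw"  ["rw"]
24. n11.live = -9  [A.val - 39]
25. n15.mk = false  [terminal]
26. n8.acc = "rwn"  [A₂.acc ++ "n"]
27. n8.live = 14  [A₂.live + 23]
28. n2.acc = -3  [A₁.live - 17]
29. n16.tag = false  [terminal]
30. n0.idx = false  [h₁.tag == true]
31. n0.mk = 27  [B.acc * 2 + 33]
32. n0.key = true  [B.acc > -4]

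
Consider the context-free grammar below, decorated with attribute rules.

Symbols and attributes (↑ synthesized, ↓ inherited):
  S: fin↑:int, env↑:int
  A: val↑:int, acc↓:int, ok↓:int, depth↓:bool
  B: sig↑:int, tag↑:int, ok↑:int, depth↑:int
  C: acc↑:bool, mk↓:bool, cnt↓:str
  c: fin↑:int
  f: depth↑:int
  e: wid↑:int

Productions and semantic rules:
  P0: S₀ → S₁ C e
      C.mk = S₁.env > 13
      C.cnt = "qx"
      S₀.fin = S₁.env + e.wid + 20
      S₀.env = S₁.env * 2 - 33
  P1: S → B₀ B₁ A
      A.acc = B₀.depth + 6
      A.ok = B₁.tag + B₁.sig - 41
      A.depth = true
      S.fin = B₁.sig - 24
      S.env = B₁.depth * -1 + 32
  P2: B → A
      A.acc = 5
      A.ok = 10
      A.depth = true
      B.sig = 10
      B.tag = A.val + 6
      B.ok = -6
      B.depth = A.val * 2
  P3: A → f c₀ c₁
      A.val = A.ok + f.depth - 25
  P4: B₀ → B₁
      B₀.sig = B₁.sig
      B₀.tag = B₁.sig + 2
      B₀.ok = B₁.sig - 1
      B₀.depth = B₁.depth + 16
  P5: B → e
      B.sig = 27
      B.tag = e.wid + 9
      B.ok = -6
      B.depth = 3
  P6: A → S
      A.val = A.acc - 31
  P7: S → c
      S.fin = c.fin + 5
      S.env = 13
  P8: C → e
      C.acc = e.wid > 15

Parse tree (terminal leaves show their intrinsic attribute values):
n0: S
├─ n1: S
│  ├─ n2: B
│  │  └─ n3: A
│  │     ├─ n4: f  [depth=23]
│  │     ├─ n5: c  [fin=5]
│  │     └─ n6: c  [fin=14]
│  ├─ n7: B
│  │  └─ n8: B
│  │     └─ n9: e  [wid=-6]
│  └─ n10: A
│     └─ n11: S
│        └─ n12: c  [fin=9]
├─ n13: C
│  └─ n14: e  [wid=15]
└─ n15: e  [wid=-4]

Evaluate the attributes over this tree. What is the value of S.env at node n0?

-7

1. n3.acc = 5  [5]
2. n3.ok = 10  [10]
3. n3.depth = true  [true]
4. n4.depth = 23  [terminal]
5. n5.fin = 5  [terminal]
6. n6.fin = 14  [terminal]
7. n3.val = 8  [A.ok + f.depth - 25]
8. n2.sig = 10  [10]
9. n2.tag = 14  [A.val + 6]
10. n2.ok = -6  [-6]
11. n2.depth = 16  [A.val * 2]
12. n9.wid = -6  [terminal]
13. n8.sig = 27  [27]
14. n8.tag = 3  [e.wid + 9]
15. n8.ok = -6  [-6]
16. n8.depth = 3  [3]
17. n7.sig = 27  [B₁.sig]
18. n7.tag = 29  [B₁.sig + 2]
19. n7.ok = 26  [B₁.sig - 1]
20. n7.depth = 19  [B₁.depth + 16]
21. n10.acc = 22  [B₀.depth + 6]
22. n10.ok = 15  [B₁.tag + B₁.sig - 41]
23. n10.depth = true  [true]
24. n12.fin = 9  [terminal]
25. n11.fin = 14  [c.fin + 5]
26. n11.env = 13  [13]
27. n10.val = -9  [A.acc - 31]
28. n1.fin = 3  [B₁.sig - 24]
29. n1.env = 13  [B₁.depth * -1 + 32]
30. n13.mk = false  [S₁.env > 13]
31. n13.cnt = "qx"  ["qx"]
32. n14.wid = 15  [terminal]
33. n13.acc = false  [e.wid > 15]
34. n15.wid = -4  [terminal]
35. n0.fin = 29  [S₁.env + e.wid + 20]
36. n0.env = -7  [S₁.env * 2 - 33]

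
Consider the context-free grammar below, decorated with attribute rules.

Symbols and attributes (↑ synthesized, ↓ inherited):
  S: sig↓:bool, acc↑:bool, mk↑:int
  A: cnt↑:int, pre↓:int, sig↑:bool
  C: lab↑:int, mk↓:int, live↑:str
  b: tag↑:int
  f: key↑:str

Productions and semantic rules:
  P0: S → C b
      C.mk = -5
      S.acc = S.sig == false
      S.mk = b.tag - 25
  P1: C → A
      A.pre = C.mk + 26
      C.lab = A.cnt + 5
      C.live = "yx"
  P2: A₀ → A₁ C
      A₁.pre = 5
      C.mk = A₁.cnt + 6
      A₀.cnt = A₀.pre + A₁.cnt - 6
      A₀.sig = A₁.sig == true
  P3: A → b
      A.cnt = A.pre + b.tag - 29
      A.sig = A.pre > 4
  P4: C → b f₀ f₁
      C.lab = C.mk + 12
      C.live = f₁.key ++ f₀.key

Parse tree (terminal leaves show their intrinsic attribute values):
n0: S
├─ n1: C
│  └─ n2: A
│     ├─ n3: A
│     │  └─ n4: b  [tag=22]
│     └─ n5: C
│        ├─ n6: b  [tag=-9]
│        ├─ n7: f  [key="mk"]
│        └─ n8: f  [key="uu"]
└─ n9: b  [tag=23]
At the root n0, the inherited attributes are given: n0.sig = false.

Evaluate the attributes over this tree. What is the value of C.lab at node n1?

18

1. n0.sig = false  [given at root]
2. n1.mk = -5  [-5]
3. n2.pre = 21  [C.mk + 26]
4. n3.pre = 5  [5]
5. n4.tag = 22  [terminal]
6. n3.cnt = -2  [A.pre + b.tag - 29]
7. n3.sig = true  [A.pre > 4]
8. n5.mk = 4  [A₁.cnt + 6]
9. n6.tag = -9  [terminal]
10. n7.key = "mk"  [terminal]
11. n8.key = "uu"  [terminal]
12. n5.lab = 16  [C.mk + 12]
13. n5.live = "uumk"  [f₁.key ++ f₀.key]
14. n2.cnt = 13  [A₀.pre + A₁.cnt - 6]
15. n2.sig = true  [A₁.sig == true]
16. n1.lab = 18  [A.cnt + 5]
17. n1.live = "yx"  ["yx"]
18. n9.tag = 23  [terminal]
19. n0.acc = true  [S.sig == false]
20. n0.mk = -2  [b.tag - 25]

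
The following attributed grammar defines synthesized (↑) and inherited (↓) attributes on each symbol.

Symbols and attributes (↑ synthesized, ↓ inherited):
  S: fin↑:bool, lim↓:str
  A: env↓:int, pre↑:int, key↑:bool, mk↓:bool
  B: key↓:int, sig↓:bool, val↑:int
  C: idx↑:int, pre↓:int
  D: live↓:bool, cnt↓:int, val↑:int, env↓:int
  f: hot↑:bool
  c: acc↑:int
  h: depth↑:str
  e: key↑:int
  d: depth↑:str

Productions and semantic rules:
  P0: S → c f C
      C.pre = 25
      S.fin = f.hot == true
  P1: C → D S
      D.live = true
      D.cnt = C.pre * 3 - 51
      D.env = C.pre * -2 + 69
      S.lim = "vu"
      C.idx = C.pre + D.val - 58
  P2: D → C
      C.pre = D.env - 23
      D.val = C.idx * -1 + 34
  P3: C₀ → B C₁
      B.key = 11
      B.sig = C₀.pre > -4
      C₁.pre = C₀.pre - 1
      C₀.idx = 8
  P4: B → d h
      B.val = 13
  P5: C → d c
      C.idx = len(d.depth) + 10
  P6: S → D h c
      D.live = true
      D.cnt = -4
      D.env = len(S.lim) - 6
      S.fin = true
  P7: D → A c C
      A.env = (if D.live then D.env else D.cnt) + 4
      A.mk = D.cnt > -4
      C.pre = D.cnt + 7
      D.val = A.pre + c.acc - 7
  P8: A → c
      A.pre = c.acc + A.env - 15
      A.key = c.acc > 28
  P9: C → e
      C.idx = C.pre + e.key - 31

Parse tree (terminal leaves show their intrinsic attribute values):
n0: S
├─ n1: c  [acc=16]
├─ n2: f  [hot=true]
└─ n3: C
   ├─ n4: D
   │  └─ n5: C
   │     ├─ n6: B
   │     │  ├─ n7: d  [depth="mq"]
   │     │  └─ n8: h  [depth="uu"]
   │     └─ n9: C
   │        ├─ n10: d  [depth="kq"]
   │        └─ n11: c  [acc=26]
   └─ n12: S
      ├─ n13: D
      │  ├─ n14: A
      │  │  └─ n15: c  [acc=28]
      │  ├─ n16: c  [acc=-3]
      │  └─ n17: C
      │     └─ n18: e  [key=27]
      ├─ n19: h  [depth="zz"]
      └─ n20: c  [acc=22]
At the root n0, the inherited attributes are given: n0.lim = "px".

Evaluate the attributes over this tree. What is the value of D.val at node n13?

3

1. n0.lim = "px"  [given at root]
2. n1.acc = 16  [terminal]
3. n2.hot = true  [terminal]
4. n3.pre = 25  [25]
5. n4.live = true  [true]
6. n4.cnt = 24  [C.pre * 3 - 51]
7. n4.env = 19  [C.pre * -2 + 69]
8. n5.pre = -4  [D.env - 23]
9. n6.key = 11  [11]
10. n6.sig = false  [C₀.pre > -4]
11. n7.depth = "mq"  [terminal]
12. n8.depth = "uu"  [terminal]
13. n6.val = 13  [13]
14. n9.pre = -5  [C₀.pre - 1]
15. n10.depth = "kq"  [terminal]
16. n11.acc = 26  [terminal]
17. n9.idx = 12  [len(d.depth) + 10]
18. n5.idx = 8  [8]
19. n4.val = 26  [C.idx * -1 + 34]
20. n12.lim = "vu"  ["vu"]
21. n13.live = true  [true]
22. n13.cnt = -4  [-4]
23. n13.env = -4  [len(S.lim) - 6]
24. n14.env = 0  [(if D.live then D.env else D.cnt) + 4]
25. n14.mk = false  [D.cnt > -4]
26. n15.acc = 28  [terminal]
27. n14.pre = 13  [c.acc + A.env - 15]
28. n14.key = false  [c.acc > 28]
29. n16.acc = -3  [terminal]
30. n17.pre = 3  [D.cnt + 7]
31. n18.key = 27  [terminal]
32. n17.idx = -1  [C.pre + e.key - 31]
33. n13.val = 3  [A.pre + c.acc - 7]
34. n19.depth = "zz"  [terminal]
35. n20.acc = 22  [terminal]
36. n12.fin = true  [true]
37. n3.idx = -7  [C.pre + D.val - 58]
38. n0.fin = true  [f.hot == true]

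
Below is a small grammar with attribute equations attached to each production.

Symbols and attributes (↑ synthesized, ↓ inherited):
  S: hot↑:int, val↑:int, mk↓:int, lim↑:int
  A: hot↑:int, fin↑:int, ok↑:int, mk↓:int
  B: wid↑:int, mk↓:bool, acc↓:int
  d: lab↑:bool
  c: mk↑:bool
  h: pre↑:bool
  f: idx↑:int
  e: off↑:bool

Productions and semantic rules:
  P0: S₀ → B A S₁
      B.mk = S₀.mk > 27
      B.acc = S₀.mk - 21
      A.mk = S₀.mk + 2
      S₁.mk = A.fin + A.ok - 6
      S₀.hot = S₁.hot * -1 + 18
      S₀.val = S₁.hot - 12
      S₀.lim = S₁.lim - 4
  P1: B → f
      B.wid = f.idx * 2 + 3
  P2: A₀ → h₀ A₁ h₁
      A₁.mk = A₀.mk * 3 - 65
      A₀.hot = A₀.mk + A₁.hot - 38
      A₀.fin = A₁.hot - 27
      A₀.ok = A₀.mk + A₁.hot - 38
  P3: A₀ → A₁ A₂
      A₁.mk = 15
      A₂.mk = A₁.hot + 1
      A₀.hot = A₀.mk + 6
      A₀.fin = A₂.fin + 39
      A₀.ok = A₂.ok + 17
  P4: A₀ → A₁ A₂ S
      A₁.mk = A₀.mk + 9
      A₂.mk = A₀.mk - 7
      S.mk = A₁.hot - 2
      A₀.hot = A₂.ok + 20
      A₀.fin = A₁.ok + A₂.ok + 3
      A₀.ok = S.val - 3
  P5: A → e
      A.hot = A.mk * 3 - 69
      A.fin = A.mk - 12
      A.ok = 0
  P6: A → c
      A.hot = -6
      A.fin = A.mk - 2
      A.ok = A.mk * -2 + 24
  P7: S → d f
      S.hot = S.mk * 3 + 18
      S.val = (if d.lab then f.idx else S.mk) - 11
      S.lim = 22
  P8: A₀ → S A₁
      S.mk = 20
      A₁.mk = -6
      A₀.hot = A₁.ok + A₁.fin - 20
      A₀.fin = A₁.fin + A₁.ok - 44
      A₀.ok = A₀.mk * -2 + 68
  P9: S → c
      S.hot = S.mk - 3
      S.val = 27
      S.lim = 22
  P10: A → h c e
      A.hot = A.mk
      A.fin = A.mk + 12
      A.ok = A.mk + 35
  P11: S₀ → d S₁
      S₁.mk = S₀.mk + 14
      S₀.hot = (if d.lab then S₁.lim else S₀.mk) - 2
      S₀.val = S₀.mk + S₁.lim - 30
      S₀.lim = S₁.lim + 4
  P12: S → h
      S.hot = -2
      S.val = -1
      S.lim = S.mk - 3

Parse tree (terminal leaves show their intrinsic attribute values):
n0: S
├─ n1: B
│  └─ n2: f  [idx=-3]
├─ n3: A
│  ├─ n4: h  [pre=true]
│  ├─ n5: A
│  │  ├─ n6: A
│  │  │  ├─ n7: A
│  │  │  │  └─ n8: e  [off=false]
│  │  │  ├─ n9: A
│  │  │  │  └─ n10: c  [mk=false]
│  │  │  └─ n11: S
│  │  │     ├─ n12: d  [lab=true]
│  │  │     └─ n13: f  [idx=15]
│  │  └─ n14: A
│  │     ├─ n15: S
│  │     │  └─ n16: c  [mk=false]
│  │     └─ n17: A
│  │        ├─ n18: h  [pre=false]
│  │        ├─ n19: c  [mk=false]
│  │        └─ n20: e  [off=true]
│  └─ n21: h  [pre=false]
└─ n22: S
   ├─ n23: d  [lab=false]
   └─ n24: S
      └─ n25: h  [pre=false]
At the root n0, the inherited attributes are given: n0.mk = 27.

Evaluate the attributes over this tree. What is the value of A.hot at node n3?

1. n0.mk = 27  [given at root]
2. n1.mk = false  [S₀.mk > 27]
3. n1.acc = 6  [S₀.mk - 21]
4. n2.idx = -3  [terminal]
5. n1.wid = -3  [f.idx * 2 + 3]
6. n3.mk = 29  [S₀.mk + 2]
7. n4.pre = true  [terminal]
8. n5.mk = 22  [A₀.mk * 3 - 65]
9. n6.mk = 15  [15]
10. n7.mk = 24  [A₀.mk + 9]
11. n8.off = false  [terminal]
12. n7.hot = 3  [A.mk * 3 - 69]
13. n7.fin = 12  [A.mk - 12]
14. n7.ok = 0  [0]
15. n9.mk = 8  [A₀.mk - 7]
16. n10.mk = false  [terminal]
17. n9.hot = -6  [-6]
18. n9.fin = 6  [A.mk - 2]
19. n9.ok = 8  [A.mk * -2 + 24]
20. n11.mk = 1  [A₁.hot - 2]
21. n12.lab = true  [terminal]
22. n13.idx = 15  [terminal]
23. n11.hot = 21  [S.mk * 3 + 18]
24. n11.val = 4  [(if d.lab then f.idx else S.mk) - 11]
25. n11.lim = 22  [22]
26. n6.hot = 28  [A₂.ok + 20]
27. n6.fin = 11  [A₁.ok + A₂.ok + 3]
28. n6.ok = 1  [S.val - 3]
29. n14.mk = 29  [A₁.hot + 1]
30. n15.mk = 20  [20]
31. n16.mk = false  [terminal]
32. n15.hot = 17  [S.mk - 3]
33. n15.val = 27  [27]
34. n15.lim = 22  [22]
35. n17.mk = -6  [-6]
36. n18.pre = false  [terminal]
37. n19.mk = false  [terminal]
38. n20.off = true  [terminal]
39. n17.hot = -6  [A.mk]
40. n17.fin = 6  [A.mk + 12]
41. n17.ok = 29  [A.mk + 35]
42. n14.hot = 15  [A₁.ok + A₁.fin - 20]
43. n14.fin = -9  [A₁.fin + A₁.ok - 44]
44. n14.ok = 10  [A₀.mk * -2 + 68]
45. n5.hot = 28  [A₀.mk + 6]
46. n5.fin = 30  [A₂.fin + 39]
47. n5.ok = 27  [A₂.ok + 17]
48. n21.pre = false  [terminal]
49. n3.hot = 19  [A₀.mk + A₁.hot - 38]
50. n3.fin = 1  [A₁.hot - 27]
51. n3.ok = 19  [A₀.mk + A₁.hot - 38]
52. n22.mk = 14  [A.fin + A.ok - 6]
53. n23.lab = false  [terminal]
54. n24.mk = 28  [S₀.mk + 14]
55. n25.pre = false  [terminal]
56. n24.hot = -2  [-2]
57. n24.val = -1  [-1]
58. n24.lim = 25  [S.mk - 3]
59. n22.hot = 12  [(if d.lab then S₁.lim else S₀.mk) - 2]
60. n22.val = 9  [S₀.mk + S₁.lim - 30]
61. n22.lim = 29  [S₁.lim + 4]
62. n0.hot = 6  [S₁.hot * -1 + 18]
63. n0.val = 0  [S₁.hot - 12]
64. n0.lim = 25  [S₁.lim - 4]

19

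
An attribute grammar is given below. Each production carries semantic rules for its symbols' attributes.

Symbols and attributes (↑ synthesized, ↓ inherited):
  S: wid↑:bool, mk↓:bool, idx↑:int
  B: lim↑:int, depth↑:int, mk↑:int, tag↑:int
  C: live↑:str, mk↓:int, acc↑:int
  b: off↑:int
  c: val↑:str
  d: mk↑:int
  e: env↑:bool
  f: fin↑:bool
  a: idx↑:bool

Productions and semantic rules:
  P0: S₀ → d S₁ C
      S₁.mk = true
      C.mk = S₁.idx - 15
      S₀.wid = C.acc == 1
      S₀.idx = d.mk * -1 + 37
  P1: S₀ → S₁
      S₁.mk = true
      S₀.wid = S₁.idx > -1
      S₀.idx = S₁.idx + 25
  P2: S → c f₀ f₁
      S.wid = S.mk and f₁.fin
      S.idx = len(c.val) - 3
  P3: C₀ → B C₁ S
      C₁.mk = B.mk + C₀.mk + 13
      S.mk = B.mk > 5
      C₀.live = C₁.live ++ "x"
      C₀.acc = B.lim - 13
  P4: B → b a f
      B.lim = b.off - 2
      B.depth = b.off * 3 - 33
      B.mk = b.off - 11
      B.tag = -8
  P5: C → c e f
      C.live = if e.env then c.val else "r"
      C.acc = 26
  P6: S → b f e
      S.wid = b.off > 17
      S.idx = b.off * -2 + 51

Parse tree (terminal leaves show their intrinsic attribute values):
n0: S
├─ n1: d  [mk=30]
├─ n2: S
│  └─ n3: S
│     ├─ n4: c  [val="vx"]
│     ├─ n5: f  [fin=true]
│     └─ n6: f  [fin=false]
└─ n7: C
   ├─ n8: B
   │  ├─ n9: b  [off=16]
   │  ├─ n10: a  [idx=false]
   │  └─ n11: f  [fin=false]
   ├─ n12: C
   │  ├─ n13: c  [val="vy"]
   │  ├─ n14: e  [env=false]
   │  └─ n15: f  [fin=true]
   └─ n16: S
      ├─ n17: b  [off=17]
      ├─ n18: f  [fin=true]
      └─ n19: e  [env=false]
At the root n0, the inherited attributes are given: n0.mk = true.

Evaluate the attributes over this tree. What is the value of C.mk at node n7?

9

1. n0.mk = true  [given at root]
2. n1.mk = 30  [terminal]
3. n2.mk = true  [true]
4. n3.mk = true  [true]
5. n4.val = "vx"  [terminal]
6. n5.fin = true  [terminal]
7. n6.fin = false  [terminal]
8. n3.wid = false  [S.mk and f₁.fin]
9. n3.idx = -1  [len(c.val) - 3]
10. n2.wid = false  [S₁.idx > -1]
11. n2.idx = 24  [S₁.idx + 25]
12. n7.mk = 9  [S₁.idx - 15]
13. n9.off = 16  [terminal]
14. n10.idx = false  [terminal]
15. n11.fin = false  [terminal]
16. n8.lim = 14  [b.off - 2]
17. n8.depth = 15  [b.off * 3 - 33]
18. n8.mk = 5  [b.off - 11]
19. n8.tag = -8  [-8]
20. n12.mk = 27  [B.mk + C₀.mk + 13]
21. n13.val = "vy"  [terminal]
22. n14.env = false  [terminal]
23. n15.fin = true  [terminal]
24. n12.live = "r"  [if e.env then c.val else "r"]
25. n12.acc = 26  [26]
26. n16.mk = false  [B.mk > 5]
27. n17.off = 17  [terminal]
28. n18.fin = true  [terminal]
29. n19.env = false  [terminal]
30. n16.wid = false  [b.off > 17]
31. n16.idx = 17  [b.off * -2 + 51]
32. n7.live = "rx"  [C₁.live ++ "x"]
33. n7.acc = 1  [B.lim - 13]
34. n0.wid = true  [C.acc == 1]
35. n0.idx = 7  [d.mk * -1 + 37]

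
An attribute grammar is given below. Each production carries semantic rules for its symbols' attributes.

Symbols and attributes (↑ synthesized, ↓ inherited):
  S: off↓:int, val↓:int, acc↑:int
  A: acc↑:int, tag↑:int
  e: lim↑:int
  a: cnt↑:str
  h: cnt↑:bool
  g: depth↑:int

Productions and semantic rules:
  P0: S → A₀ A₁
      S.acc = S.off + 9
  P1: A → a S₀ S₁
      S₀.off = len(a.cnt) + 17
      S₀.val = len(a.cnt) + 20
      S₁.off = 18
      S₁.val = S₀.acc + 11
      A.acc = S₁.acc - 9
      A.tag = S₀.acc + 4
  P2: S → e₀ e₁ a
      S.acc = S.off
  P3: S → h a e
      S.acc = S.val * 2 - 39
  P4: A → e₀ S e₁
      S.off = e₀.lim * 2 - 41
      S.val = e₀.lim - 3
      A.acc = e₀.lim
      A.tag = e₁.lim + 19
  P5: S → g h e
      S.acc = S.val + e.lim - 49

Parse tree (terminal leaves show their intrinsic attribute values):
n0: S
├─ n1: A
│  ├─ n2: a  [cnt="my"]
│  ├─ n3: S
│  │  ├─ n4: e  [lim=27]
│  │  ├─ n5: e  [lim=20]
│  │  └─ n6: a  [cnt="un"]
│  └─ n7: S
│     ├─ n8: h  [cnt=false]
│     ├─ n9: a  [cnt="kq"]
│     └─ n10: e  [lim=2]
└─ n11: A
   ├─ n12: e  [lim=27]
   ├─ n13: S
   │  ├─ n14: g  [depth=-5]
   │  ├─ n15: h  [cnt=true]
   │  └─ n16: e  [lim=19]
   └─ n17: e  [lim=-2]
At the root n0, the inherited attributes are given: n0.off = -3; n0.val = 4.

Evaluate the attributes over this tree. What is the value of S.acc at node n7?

21

1. n0.off = -3  [given at root]
2. n0.val = 4  [given at root]
3. n2.cnt = "my"  [terminal]
4. n3.off = 19  [len(a.cnt) + 17]
5. n3.val = 22  [len(a.cnt) + 20]
6. n4.lim = 27  [terminal]
7. n5.lim = 20  [terminal]
8. n6.cnt = "un"  [terminal]
9. n3.acc = 19  [S.off]
10. n7.off = 18  [18]
11. n7.val = 30  [S₀.acc + 11]
12. n8.cnt = false  [terminal]
13. n9.cnt = "kq"  [terminal]
14. n10.lim = 2  [terminal]
15. n7.acc = 21  [S.val * 2 - 39]
16. n1.acc = 12  [S₁.acc - 9]
17. n1.tag = 23  [S₀.acc + 4]
18. n12.lim = 27  [terminal]
19. n13.off = 13  [e₀.lim * 2 - 41]
20. n13.val = 24  [e₀.lim - 3]
21. n14.depth = -5  [terminal]
22. n15.cnt = true  [terminal]
23. n16.lim = 19  [terminal]
24. n13.acc = -6  [S.val + e.lim - 49]
25. n17.lim = -2  [terminal]
26. n11.acc = 27  [e₀.lim]
27. n11.tag = 17  [e₁.lim + 19]
28. n0.acc = 6  [S.off + 9]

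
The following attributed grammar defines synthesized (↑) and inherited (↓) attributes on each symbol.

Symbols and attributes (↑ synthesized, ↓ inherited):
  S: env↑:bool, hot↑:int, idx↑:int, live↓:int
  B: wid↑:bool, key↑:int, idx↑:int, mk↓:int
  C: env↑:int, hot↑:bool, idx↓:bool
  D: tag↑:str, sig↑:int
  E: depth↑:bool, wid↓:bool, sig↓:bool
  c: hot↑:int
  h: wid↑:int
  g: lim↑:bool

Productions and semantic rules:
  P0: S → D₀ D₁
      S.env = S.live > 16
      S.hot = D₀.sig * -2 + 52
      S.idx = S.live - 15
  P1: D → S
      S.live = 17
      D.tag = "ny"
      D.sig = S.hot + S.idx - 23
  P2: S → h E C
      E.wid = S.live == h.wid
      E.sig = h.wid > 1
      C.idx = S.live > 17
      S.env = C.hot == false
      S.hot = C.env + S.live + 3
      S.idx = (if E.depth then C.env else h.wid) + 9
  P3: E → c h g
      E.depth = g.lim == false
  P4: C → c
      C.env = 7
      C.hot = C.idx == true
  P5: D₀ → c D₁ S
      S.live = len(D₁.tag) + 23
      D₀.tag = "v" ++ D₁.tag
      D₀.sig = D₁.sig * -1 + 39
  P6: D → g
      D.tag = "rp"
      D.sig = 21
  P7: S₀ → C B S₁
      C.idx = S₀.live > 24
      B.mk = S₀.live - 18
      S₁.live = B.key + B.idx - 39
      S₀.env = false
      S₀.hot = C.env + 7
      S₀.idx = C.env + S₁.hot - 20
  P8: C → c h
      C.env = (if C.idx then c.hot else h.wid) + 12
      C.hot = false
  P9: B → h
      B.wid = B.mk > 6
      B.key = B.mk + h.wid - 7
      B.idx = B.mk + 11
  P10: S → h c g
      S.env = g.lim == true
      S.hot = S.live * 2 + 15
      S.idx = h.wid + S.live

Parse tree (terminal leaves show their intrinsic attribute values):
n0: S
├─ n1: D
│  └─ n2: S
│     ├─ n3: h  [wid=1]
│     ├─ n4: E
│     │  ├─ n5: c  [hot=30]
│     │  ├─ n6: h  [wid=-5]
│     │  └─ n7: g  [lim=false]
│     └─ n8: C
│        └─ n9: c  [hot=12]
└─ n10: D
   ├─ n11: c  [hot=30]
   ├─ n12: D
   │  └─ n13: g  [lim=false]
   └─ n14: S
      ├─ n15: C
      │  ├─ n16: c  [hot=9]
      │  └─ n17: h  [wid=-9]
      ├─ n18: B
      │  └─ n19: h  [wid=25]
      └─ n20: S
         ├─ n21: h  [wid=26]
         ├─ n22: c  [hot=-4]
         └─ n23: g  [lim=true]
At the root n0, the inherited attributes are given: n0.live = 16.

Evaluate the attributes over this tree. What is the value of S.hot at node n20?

1. n0.live = 16  [given at root]
2. n2.live = 17  [17]
3. n3.wid = 1  [terminal]
4. n4.wid = false  [S.live == h.wid]
5. n4.sig = false  [h.wid > 1]
6. n5.hot = 30  [terminal]
7. n6.wid = -5  [terminal]
8. n7.lim = false  [terminal]
9. n4.depth = true  [g.lim == false]
10. n8.idx = false  [S.live > 17]
11. n9.hot = 12  [terminal]
12. n8.env = 7  [7]
13. n8.hot = false  [C.idx == true]
14. n2.env = true  [C.hot == false]
15. n2.hot = 27  [C.env + S.live + 3]
16. n2.idx = 16  [(if E.depth then C.env else h.wid) + 9]
17. n1.tag = "ny"  ["ny"]
18. n1.sig = 20  [S.hot + S.idx - 23]
19. n11.hot = 30  [terminal]
20. n13.lim = false  [terminal]
21. n12.tag = "rp"  ["rp"]
22. n12.sig = 21  [21]
23. n14.live = 25  [len(D₁.tag) + 23]
24. n15.idx = true  [S₀.live > 24]
25. n16.hot = 9  [terminal]
26. n17.wid = -9  [terminal]
27. n15.env = 21  [(if C.idx then c.hot else h.wid) + 12]
28. n15.hot = false  [false]
29. n18.mk = 7  [S₀.live - 18]
30. n19.wid = 25  [terminal]
31. n18.wid = true  [B.mk > 6]
32. n18.key = 25  [B.mk + h.wid - 7]
33. n18.idx = 18  [B.mk + 11]
34. n20.live = 4  [B.key + B.idx - 39]
35. n21.wid = 26  [terminal]
36. n22.hot = -4  [terminal]
37. n23.lim = true  [terminal]
38. n20.env = true  [g.lim == true]
39. n20.hot = 23  [S.live * 2 + 15]
40. n20.idx = 30  [h.wid + S.live]
41. n14.env = false  [false]
42. n14.hot = 28  [C.env + 7]
43. n14.idx = 24  [C.env + S₁.hot - 20]
44. n10.tag = "vrp"  ["v" ++ D₁.tag]
45. n10.sig = 18  [D₁.sig * -1 + 39]
46. n0.env = false  [S.live > 16]
47. n0.hot = 12  [D₀.sig * -2 + 52]
48. n0.idx = 1  [S.live - 15]

23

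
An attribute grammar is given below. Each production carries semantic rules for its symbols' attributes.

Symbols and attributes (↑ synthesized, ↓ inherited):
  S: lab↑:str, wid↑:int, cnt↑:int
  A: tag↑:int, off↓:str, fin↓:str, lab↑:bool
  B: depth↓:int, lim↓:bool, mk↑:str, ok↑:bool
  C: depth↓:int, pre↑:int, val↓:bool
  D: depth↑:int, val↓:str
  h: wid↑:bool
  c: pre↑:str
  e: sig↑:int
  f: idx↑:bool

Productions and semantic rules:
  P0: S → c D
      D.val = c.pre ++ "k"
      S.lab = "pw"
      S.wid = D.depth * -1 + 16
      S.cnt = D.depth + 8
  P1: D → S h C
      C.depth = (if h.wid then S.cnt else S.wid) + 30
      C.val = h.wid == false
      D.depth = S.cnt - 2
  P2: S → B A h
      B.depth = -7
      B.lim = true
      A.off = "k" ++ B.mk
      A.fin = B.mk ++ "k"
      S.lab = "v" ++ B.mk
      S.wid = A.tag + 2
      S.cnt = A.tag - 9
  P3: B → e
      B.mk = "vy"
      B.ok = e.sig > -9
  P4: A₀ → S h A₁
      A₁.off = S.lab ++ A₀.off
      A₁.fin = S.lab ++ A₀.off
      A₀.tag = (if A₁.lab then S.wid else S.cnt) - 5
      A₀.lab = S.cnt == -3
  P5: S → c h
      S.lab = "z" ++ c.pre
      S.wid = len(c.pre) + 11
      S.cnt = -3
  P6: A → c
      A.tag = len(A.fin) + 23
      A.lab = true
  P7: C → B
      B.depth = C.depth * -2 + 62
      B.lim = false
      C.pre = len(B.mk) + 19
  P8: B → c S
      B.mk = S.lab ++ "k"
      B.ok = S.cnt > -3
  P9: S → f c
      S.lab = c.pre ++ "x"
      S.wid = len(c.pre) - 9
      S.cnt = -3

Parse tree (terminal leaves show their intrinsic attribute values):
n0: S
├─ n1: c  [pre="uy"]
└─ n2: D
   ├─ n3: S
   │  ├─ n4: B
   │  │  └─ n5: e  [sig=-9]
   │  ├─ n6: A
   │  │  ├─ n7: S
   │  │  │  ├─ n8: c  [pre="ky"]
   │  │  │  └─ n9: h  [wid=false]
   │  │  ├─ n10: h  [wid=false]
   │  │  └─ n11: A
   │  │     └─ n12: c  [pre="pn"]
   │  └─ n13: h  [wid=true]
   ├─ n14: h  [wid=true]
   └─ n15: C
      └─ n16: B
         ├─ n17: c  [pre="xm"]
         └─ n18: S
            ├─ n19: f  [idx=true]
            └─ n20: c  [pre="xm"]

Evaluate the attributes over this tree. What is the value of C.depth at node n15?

1. n1.pre = "uy"  [terminal]
2. n2.val = "uyk"  [c.pre ++ "k"]
3. n4.depth = -7  [-7]
4. n4.lim = true  [true]
5. n5.sig = -9  [terminal]
6. n4.mk = "vy"  ["vy"]
7. n4.ok = false  [e.sig > -9]
8. n6.off = "kvy"  ["k" ++ B.mk]
9. n6.fin = "vyk"  [B.mk ++ "k"]
10. n8.pre = "ky"  [terminal]
11. n9.wid = false  [terminal]
12. n7.lab = "zky"  ["z" ++ c.pre]
13. n7.wid = 13  [len(c.pre) + 11]
14. n7.cnt = -3  [-3]
15. n10.wid = false  [terminal]
16. n11.off = "zkykvy"  [S.lab ++ A₀.off]
17. n11.fin = "zkykvy"  [S.lab ++ A₀.off]
18. n12.pre = "pn"  [terminal]
19. n11.tag = 29  [len(A.fin) + 23]
20. n11.lab = true  [true]
21. n6.tag = 8  [(if A₁.lab then S.wid else S.cnt) - 5]
22. n6.lab = true  [S.cnt == -3]
23. n13.wid = true  [terminal]
24. n3.lab = "vvy"  ["v" ++ B.mk]
25. n3.wid = 10  [A.tag + 2]
26. n3.cnt = -1  [A.tag - 9]
27. n14.wid = true  [terminal]
28. n15.depth = 29  [(if h.wid then S.cnt else S.wid) + 30]
29. n15.val = false  [h.wid == false]
30. n16.depth = 4  [C.depth * -2 + 62]
31. n16.lim = false  [false]
32. n17.pre = "xm"  [terminal]
33. n19.idx = true  [terminal]
34. n20.pre = "xm"  [terminal]
35. n18.lab = "xmx"  [c.pre ++ "x"]
36. n18.wid = -7  [len(c.pre) - 9]
37. n18.cnt = -3  [-3]
38. n16.mk = "xmxk"  [S.lab ++ "k"]
39. n16.ok = false  [S.cnt > -3]
40. n15.pre = 23  [len(B.mk) + 19]
41. n2.depth = -3  [S.cnt - 2]
42. n0.lab = "pw"  ["pw"]
43. n0.wid = 19  [D.depth * -1 + 16]
44. n0.cnt = 5  [D.depth + 8]

29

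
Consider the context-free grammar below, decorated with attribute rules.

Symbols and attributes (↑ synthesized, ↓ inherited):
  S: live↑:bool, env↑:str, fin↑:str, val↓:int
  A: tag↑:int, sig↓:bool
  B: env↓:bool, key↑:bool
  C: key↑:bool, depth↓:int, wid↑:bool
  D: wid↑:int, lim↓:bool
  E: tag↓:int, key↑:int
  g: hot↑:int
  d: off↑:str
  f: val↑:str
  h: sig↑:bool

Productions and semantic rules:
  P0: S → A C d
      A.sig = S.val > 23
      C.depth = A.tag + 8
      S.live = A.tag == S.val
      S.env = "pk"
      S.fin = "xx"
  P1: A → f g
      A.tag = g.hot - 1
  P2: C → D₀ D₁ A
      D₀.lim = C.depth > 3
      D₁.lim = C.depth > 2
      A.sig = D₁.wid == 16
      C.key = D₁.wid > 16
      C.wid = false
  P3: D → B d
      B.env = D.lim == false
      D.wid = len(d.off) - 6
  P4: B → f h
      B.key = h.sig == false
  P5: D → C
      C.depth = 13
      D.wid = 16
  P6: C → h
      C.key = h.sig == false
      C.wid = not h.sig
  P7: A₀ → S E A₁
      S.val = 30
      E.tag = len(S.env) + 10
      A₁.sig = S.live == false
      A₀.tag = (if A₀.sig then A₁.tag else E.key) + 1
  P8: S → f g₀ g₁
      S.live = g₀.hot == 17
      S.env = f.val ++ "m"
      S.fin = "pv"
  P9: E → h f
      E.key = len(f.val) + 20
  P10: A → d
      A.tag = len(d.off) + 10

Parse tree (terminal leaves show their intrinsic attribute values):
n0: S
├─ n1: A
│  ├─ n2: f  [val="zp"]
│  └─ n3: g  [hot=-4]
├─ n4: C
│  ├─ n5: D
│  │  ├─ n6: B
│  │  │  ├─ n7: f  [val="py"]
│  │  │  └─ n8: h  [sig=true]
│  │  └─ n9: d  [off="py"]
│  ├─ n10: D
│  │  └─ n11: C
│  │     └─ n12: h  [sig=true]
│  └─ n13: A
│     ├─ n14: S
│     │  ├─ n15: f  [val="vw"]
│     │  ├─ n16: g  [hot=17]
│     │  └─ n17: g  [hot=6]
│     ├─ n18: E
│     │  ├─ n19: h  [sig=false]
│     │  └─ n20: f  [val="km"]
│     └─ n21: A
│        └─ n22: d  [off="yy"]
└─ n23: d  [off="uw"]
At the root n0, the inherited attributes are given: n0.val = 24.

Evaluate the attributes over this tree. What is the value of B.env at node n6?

1. n0.val = 24  [given at root]
2. n1.sig = true  [S.val > 23]
3. n2.val = "zp"  [terminal]
4. n3.hot = -4  [terminal]
5. n1.tag = -5  [g.hot - 1]
6. n4.depth = 3  [A.tag + 8]
7. n5.lim = false  [C.depth > 3]
8. n6.env = true  [D.lim == false]
9. n7.val = "py"  [terminal]
10. n8.sig = true  [terminal]
11. n6.key = false  [h.sig == false]
12. n9.off = "py"  [terminal]
13. n5.wid = -4  [len(d.off) - 6]
14. n10.lim = true  [C.depth > 2]
15. n11.depth = 13  [13]
16. n12.sig = true  [terminal]
17. n11.key = false  [h.sig == false]
18. n11.wid = false  [not h.sig]
19. n10.wid = 16  [16]
20. n13.sig = true  [D₁.wid == 16]
21. n14.val = 30  [30]
22. n15.val = "vw"  [terminal]
23. n16.hot = 17  [terminal]
24. n17.hot = 6  [terminal]
25. n14.live = true  [g₀.hot == 17]
26. n14.env = "vwm"  [f.val ++ "m"]
27. n14.fin = "pv"  ["pv"]
28. n18.tag = 13  [len(S.env) + 10]
29. n19.sig = false  [terminal]
30. n20.val = "km"  [terminal]
31. n18.key = 22  [len(f.val) + 20]
32. n21.sig = false  [S.live == false]
33. n22.off = "yy"  [terminal]
34. n21.tag = 12  [len(d.off) + 10]
35. n13.tag = 13  [(if A₀.sig then A₁.tag else E.key) + 1]
36. n4.key = false  [D₁.wid > 16]
37. n4.wid = false  [false]
38. n23.off = "uw"  [terminal]
39. n0.live = false  [A.tag == S.val]
40. n0.env = "pk"  ["pk"]
41. n0.fin = "xx"  ["xx"]

true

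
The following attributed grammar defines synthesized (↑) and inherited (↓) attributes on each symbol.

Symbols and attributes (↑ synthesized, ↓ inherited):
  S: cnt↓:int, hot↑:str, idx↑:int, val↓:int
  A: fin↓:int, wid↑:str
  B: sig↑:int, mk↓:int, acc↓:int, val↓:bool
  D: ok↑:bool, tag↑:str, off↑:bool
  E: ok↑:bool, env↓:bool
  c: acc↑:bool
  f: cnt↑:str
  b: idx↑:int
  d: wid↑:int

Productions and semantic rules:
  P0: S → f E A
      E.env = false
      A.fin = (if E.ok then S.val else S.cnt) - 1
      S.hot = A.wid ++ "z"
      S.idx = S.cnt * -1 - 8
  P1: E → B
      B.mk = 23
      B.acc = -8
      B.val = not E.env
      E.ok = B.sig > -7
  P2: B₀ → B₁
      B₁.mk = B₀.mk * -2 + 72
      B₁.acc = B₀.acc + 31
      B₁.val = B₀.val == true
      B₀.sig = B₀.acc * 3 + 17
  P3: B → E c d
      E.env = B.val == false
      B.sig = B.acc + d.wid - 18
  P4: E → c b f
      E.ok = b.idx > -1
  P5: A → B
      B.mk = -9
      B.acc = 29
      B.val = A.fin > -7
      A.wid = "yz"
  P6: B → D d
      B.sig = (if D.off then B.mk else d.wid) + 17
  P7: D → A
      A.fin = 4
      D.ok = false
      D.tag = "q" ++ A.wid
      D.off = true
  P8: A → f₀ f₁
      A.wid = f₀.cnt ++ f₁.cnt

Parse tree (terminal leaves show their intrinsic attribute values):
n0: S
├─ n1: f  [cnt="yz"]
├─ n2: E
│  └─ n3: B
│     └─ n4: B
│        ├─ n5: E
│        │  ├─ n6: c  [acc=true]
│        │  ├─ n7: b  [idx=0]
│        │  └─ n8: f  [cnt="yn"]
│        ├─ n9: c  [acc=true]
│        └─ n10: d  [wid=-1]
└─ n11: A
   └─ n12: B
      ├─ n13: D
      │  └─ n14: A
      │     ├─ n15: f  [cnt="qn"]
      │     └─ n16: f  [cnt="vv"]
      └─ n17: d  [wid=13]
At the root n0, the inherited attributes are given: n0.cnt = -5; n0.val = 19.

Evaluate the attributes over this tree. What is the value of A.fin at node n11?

1. n0.cnt = -5  [given at root]
2. n0.val = 19  [given at root]
3. n1.cnt = "yz"  [terminal]
4. n2.env = false  [false]
5. n3.mk = 23  [23]
6. n3.acc = -8  [-8]
7. n3.val = true  [not E.env]
8. n4.mk = 26  [B₀.mk * -2 + 72]
9. n4.acc = 23  [B₀.acc + 31]
10. n4.val = true  [B₀.val == true]
11. n5.env = false  [B.val == false]
12. n6.acc = true  [terminal]
13. n7.idx = 0  [terminal]
14. n8.cnt = "yn"  [terminal]
15. n5.ok = true  [b.idx > -1]
16. n9.acc = true  [terminal]
17. n10.wid = -1  [terminal]
18. n4.sig = 4  [B.acc + d.wid - 18]
19. n3.sig = -7  [B₀.acc * 3 + 17]
20. n2.ok = false  [B.sig > -7]
21. n11.fin = -6  [(if E.ok then S.val else S.cnt) - 1]
22. n12.mk = -9  [-9]
23. n12.acc = 29  [29]
24. n12.val = true  [A.fin > -7]
25. n14.fin = 4  [4]
26. n15.cnt = "qn"  [terminal]
27. n16.cnt = "vv"  [terminal]
28. n14.wid = "qnvv"  [f₀.cnt ++ f₁.cnt]
29. n13.ok = false  [false]
30. n13.tag = "qqnvv"  ["q" ++ A.wid]
31. n13.off = true  [true]
32. n17.wid = 13  [terminal]
33. n12.sig = 8  [(if D.off then B.mk else d.wid) + 17]
34. n11.wid = "yz"  ["yz"]
35. n0.hot = "yzz"  [A.wid ++ "z"]
36. n0.idx = -3  [S.cnt * -1 - 8]

-6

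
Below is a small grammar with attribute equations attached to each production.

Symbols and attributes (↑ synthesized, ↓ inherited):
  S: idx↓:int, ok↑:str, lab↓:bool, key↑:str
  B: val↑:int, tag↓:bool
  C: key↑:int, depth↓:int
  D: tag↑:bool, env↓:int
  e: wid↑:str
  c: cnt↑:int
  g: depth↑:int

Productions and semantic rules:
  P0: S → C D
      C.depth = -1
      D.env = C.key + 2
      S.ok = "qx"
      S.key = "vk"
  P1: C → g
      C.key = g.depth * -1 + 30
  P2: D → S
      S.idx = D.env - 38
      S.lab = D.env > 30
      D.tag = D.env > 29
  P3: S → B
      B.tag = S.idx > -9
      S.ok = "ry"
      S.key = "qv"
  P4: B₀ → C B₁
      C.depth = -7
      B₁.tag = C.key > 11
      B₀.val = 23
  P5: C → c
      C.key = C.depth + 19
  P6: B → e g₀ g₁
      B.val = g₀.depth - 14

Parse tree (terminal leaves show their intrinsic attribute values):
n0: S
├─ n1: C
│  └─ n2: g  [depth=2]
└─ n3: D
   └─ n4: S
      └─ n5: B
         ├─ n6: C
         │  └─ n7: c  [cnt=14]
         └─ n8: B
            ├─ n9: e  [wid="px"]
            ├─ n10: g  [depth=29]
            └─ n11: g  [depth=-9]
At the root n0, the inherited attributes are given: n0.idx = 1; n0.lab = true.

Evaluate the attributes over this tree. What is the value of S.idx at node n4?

-8

1. n0.idx = 1  [given at root]
2. n0.lab = true  [given at root]
3. n1.depth = -1  [-1]
4. n2.depth = 2  [terminal]
5. n1.key = 28  [g.depth * -1 + 30]
6. n3.env = 30  [C.key + 2]
7. n4.idx = -8  [D.env - 38]
8. n4.lab = false  [D.env > 30]
9. n5.tag = true  [S.idx > -9]
10. n6.depth = -7  [-7]
11. n7.cnt = 14  [terminal]
12. n6.key = 12  [C.depth + 19]
13. n8.tag = true  [C.key > 11]
14. n9.wid = "px"  [terminal]
15. n10.depth = 29  [terminal]
16. n11.depth = -9  [terminal]
17. n8.val = 15  [g₀.depth - 14]
18. n5.val = 23  [23]
19. n4.ok = "ry"  ["ry"]
20. n4.key = "qv"  ["qv"]
21. n3.tag = true  [D.env > 29]
22. n0.ok = "qx"  ["qx"]
23. n0.key = "vk"  ["vk"]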